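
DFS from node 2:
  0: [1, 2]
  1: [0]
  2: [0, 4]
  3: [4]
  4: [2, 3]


Visit 2, push [4, 0]
Visit 0, push [1]
Visit 1, push []
Visit 4, push [3]
Visit 3, push []

DFS order: [2, 0, 1, 4, 3]


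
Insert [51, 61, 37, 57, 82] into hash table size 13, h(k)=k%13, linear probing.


Insert 51: h=12 -> slot 12
Insert 61: h=9 -> slot 9
Insert 37: h=11 -> slot 11
Insert 57: h=5 -> slot 5
Insert 82: h=4 -> slot 4

Table: [None, None, None, None, 82, 57, None, None, None, 61, None, 37, 51]


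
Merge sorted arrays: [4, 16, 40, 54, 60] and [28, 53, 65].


Take 4 from A
Take 16 from A
Take 28 from B
Take 40 from A
Take 53 from B
Take 54 from A
Take 60 from A

Merged: [4, 16, 28, 40, 53, 54, 60, 65]


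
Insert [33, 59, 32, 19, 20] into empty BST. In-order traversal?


Insert 33: root
Insert 59: R from 33
Insert 32: L from 33
Insert 19: L from 33 -> L from 32
Insert 20: L from 33 -> L from 32 -> R from 19

In-order: [19, 20, 32, 33, 59]


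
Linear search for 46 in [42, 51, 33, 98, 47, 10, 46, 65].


i=0: 42!=46
i=1: 51!=46
i=2: 33!=46
i=3: 98!=46
i=4: 47!=46
i=5: 10!=46
i=6: 46==46 found!

Found at 6, 7 comps


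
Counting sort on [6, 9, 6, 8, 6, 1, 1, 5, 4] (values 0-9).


Input: [6, 9, 6, 8, 6, 1, 1, 5, 4]
Counts: [0, 2, 0, 0, 1, 1, 3, 0, 1, 1]

Sorted: [1, 1, 4, 5, 6, 6, 6, 8, 9]


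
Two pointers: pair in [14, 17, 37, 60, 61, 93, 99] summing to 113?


lo=0(14)+hi=6(99)=113

Yes: 14+99=113


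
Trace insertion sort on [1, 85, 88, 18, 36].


Initial: [1, 85, 88, 18, 36]
Insert 85: [1, 85, 88, 18, 36]
Insert 88: [1, 85, 88, 18, 36]
Insert 18: [1, 18, 85, 88, 36]
Insert 36: [1, 18, 36, 85, 88]

Sorted: [1, 18, 36, 85, 88]


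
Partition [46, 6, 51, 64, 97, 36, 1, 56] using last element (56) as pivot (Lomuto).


Pivot: 56
  46 <= 56: advance i (no swap)
  6 <= 56: advance i (no swap)
  51 <= 56: advance i (no swap)
  36 <= 56: swap -> [46, 6, 51, 36, 97, 64, 1, 56]
  1 <= 56: swap -> [46, 6, 51, 36, 1, 64, 97, 56]
Place pivot at 5: [46, 6, 51, 36, 1, 56, 97, 64]

Partitioned: [46, 6, 51, 36, 1, 56, 97, 64]


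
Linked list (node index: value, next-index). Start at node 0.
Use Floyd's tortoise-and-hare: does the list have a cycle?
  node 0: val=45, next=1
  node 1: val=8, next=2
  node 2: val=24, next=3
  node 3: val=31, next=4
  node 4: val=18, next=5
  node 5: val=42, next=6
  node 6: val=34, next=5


Floyd's tortoise (slow, +1) and hare (fast, +2):
  init: slow=0, fast=0
  step 1: slow=1, fast=2
  step 2: slow=2, fast=4
  step 3: slow=3, fast=6
  step 4: slow=4, fast=6
  step 5: slow=5, fast=6
  step 6: slow=6, fast=6
  slow == fast at node 6: cycle detected

Cycle: yes


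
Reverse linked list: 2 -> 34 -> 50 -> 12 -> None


Step 1: curr=2, set curr.next=prev(None) | reversed so far: 2
Step 2: curr=34, set curr.next=prev(2) | reversed so far: 34 -> 2
Step 3: curr=50, set curr.next=prev(34) | reversed so far: 50 -> 34 -> 2
Step 4: curr=12, set curr.next=prev(50) | reversed so far: 12 -> 50 -> 34 -> 2

12 -> 50 -> 34 -> 2 -> None


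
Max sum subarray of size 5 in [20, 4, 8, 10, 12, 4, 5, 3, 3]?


[0:5]: 54
[1:6]: 38
[2:7]: 39
[3:8]: 34
[4:9]: 27

Max: 54 at [0:5]


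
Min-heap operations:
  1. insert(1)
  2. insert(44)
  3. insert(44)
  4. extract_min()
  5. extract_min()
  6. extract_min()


insert(1) -> [1]
insert(44) -> [1, 44]
insert(44) -> [1, 44, 44]
extract_min()->1, [44, 44]
extract_min()->44, [44]
extract_min()->44, []

Final heap: []


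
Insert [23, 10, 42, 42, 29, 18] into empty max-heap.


Insert 23: [23]
Insert 10: [23, 10]
Insert 42: [42, 10, 23]
Insert 42: [42, 42, 23, 10]
Insert 29: [42, 42, 23, 10, 29]
Insert 18: [42, 42, 23, 10, 29, 18]

Final heap: [42, 42, 23, 10, 29, 18]


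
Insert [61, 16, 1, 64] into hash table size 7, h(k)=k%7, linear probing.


Insert 61: h=5 -> slot 5
Insert 16: h=2 -> slot 2
Insert 1: h=1 -> slot 1
Insert 64: h=1, 2 probes -> slot 3

Table: [None, 1, 16, 64, None, 61, None]


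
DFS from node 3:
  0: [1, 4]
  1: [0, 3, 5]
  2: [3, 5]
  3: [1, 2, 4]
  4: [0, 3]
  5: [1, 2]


Visit 3, push [4, 2, 1]
Visit 1, push [5, 0]
Visit 0, push [4]
Visit 4, push []
Visit 5, push [2]
Visit 2, push []

DFS order: [3, 1, 0, 4, 5, 2]


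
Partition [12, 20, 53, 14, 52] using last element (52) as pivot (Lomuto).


Pivot: 52
  12 <= 52: advance i (no swap)
  20 <= 52: advance i (no swap)
  14 <= 52: swap -> [12, 20, 14, 53, 52]
Place pivot at 3: [12, 20, 14, 52, 53]

Partitioned: [12, 20, 14, 52, 53]


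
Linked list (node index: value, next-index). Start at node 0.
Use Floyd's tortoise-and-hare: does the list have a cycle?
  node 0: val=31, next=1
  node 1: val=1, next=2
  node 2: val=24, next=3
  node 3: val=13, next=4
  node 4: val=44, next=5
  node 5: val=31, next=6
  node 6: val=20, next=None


Floyd's tortoise (slow, +1) and hare (fast, +2):
  init: slow=0, fast=0
  step 1: slow=1, fast=2
  step 2: slow=2, fast=4
  step 3: slow=3, fast=6
  step 4: fast -> None, no cycle

Cycle: no


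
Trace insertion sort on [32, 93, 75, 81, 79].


Initial: [32, 93, 75, 81, 79]
Insert 93: [32, 93, 75, 81, 79]
Insert 75: [32, 75, 93, 81, 79]
Insert 81: [32, 75, 81, 93, 79]
Insert 79: [32, 75, 79, 81, 93]

Sorted: [32, 75, 79, 81, 93]


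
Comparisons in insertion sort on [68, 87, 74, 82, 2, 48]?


Algorithm: insertion sort
Input: [68, 87, 74, 82, 2, 48]
Sorted: [2, 48, 68, 74, 82, 87]

14


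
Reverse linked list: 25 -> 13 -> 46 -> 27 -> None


Step 1: curr=25, set curr.next=prev(None) | reversed so far: 25
Step 2: curr=13, set curr.next=prev(25) | reversed so far: 13 -> 25
Step 3: curr=46, set curr.next=prev(13) | reversed so far: 46 -> 13 -> 25
Step 4: curr=27, set curr.next=prev(46) | reversed so far: 27 -> 46 -> 13 -> 25

27 -> 46 -> 13 -> 25 -> None


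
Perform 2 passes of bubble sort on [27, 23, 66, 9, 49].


Initial: [27, 23, 66, 9, 49]
Pass 1: [23, 27, 9, 49, 66] (3 swaps)
Pass 2: [23, 9, 27, 49, 66] (1 swaps)

After 2 passes: [23, 9, 27, 49, 66]


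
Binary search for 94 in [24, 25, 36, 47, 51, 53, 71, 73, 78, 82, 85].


Step 1: lo=0, hi=10, mid=5, val=53
Step 2: lo=6, hi=10, mid=8, val=78
Step 3: lo=9, hi=10, mid=9, val=82
Step 4: lo=10, hi=10, mid=10, val=85

Not found


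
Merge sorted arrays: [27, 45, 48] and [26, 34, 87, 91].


Take 26 from B
Take 27 from A
Take 34 from B
Take 45 from A
Take 48 from A

Merged: [26, 27, 34, 45, 48, 87, 91]


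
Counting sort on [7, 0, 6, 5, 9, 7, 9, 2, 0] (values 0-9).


Input: [7, 0, 6, 5, 9, 7, 9, 2, 0]
Counts: [2, 0, 1, 0, 0, 1, 1, 2, 0, 2]

Sorted: [0, 0, 2, 5, 6, 7, 7, 9, 9]


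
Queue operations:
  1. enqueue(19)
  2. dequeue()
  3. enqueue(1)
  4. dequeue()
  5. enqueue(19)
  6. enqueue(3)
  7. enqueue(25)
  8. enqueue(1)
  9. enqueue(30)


enqueue(19) -> [19]
dequeue()->19, []
enqueue(1) -> [1]
dequeue()->1, []
enqueue(19) -> [19]
enqueue(3) -> [19, 3]
enqueue(25) -> [19, 3, 25]
enqueue(1) -> [19, 3, 25, 1]
enqueue(30) -> [19, 3, 25, 1, 30]

Final queue: [19, 3, 25, 1, 30]


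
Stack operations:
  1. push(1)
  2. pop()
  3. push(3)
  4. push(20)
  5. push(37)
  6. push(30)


push(1) -> [1]
pop()->1, []
push(3) -> [3]
push(20) -> [3, 20]
push(37) -> [3, 20, 37]
push(30) -> [3, 20, 37, 30]

Final stack: [3, 20, 37, 30]


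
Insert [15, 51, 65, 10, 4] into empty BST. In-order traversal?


Insert 15: root
Insert 51: R from 15
Insert 65: R from 15 -> R from 51
Insert 10: L from 15
Insert 4: L from 15 -> L from 10

In-order: [4, 10, 15, 51, 65]


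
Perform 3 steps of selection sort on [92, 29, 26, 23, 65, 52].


Initial: [92, 29, 26, 23, 65, 52]
Step 1: min=23 at 3
  Swap: [23, 29, 26, 92, 65, 52]
Step 2: min=26 at 2
  Swap: [23, 26, 29, 92, 65, 52]
Step 3: min=29 at 2
  Swap: [23, 26, 29, 92, 65, 52]

After 3 steps: [23, 26, 29, 92, 65, 52]


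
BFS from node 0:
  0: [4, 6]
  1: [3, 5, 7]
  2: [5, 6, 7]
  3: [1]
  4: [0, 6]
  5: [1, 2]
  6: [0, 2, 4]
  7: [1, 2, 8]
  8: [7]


Visit 0, enqueue [4, 6]
Visit 4, enqueue []
Visit 6, enqueue [2]
Visit 2, enqueue [5, 7]
Visit 5, enqueue [1]
Visit 7, enqueue [8]
Visit 1, enqueue [3]
Visit 8, enqueue []
Visit 3, enqueue []

BFS order: [0, 4, 6, 2, 5, 7, 1, 8, 3]


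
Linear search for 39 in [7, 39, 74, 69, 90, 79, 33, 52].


i=0: 7!=39
i=1: 39==39 found!

Found at 1, 2 comps


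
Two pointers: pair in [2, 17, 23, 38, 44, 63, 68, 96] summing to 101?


lo=0(2)+hi=7(96)=98
lo=1(17)+hi=7(96)=113
lo=1(17)+hi=6(68)=85
lo=2(23)+hi=6(68)=91
lo=3(38)+hi=6(68)=106
lo=3(38)+hi=5(63)=101

Yes: 38+63=101


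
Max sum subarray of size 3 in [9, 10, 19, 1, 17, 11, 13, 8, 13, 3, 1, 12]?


[0:3]: 38
[1:4]: 30
[2:5]: 37
[3:6]: 29
[4:7]: 41
[5:8]: 32
[6:9]: 34
[7:10]: 24
[8:11]: 17
[9:12]: 16

Max: 41 at [4:7]


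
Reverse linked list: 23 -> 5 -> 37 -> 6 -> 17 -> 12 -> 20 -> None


Step 1: curr=23, set curr.next=prev(None) | reversed so far: 23
Step 2: curr=5, set curr.next=prev(23) | reversed so far: 5 -> 23
Step 3: curr=37, set curr.next=prev(5) | reversed so far: 37 -> 5 -> 23
Step 4: curr=6, set curr.next=prev(37) | reversed so far: 6 -> 37 -> 5 -> 23
Step 5: curr=17, set curr.next=prev(6) | reversed so far: 17 -> 6 -> 37 -> 5 -> 23
Step 6: curr=12, set curr.next=prev(17) | reversed so far: 12 -> 17 -> 6 -> 37 -> 5 -> 23
Step 7: curr=20, set curr.next=prev(12) | reversed so far: 20 -> 12 -> 17 -> 6 -> 37 -> 5 -> 23

20 -> 12 -> 17 -> 6 -> 37 -> 5 -> 23 -> None


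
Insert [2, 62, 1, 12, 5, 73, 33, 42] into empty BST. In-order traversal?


Insert 2: root
Insert 62: R from 2
Insert 1: L from 2
Insert 12: R from 2 -> L from 62
Insert 5: R from 2 -> L from 62 -> L from 12
Insert 73: R from 2 -> R from 62
Insert 33: R from 2 -> L from 62 -> R from 12
Insert 42: R from 2 -> L from 62 -> R from 12 -> R from 33

In-order: [1, 2, 5, 12, 33, 42, 62, 73]


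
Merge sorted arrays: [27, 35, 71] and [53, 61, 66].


Take 27 from A
Take 35 from A
Take 53 from B
Take 61 from B
Take 66 from B

Merged: [27, 35, 53, 61, 66, 71]


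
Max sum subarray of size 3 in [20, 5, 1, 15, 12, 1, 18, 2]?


[0:3]: 26
[1:4]: 21
[2:5]: 28
[3:6]: 28
[4:7]: 31
[5:8]: 21

Max: 31 at [4:7]


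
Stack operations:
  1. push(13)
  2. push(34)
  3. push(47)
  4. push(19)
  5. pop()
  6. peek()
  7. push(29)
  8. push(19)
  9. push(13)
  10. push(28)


push(13) -> [13]
push(34) -> [13, 34]
push(47) -> [13, 34, 47]
push(19) -> [13, 34, 47, 19]
pop()->19, [13, 34, 47]
peek()->47
push(29) -> [13, 34, 47, 29]
push(19) -> [13, 34, 47, 29, 19]
push(13) -> [13, 34, 47, 29, 19, 13]
push(28) -> [13, 34, 47, 29, 19, 13, 28]

Final stack: [13, 34, 47, 29, 19, 13, 28]


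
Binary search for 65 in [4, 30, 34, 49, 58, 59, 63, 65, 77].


Step 1: lo=0, hi=8, mid=4, val=58
Step 2: lo=5, hi=8, mid=6, val=63
Step 3: lo=7, hi=8, mid=7, val=65

Found at index 7


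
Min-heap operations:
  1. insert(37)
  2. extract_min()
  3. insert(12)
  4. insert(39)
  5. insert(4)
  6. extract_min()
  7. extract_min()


insert(37) -> [37]
extract_min()->37, []
insert(12) -> [12]
insert(39) -> [12, 39]
insert(4) -> [4, 39, 12]
extract_min()->4, [12, 39]
extract_min()->12, [39]

Final heap: [39]


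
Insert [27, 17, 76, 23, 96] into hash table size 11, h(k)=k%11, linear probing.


Insert 27: h=5 -> slot 5
Insert 17: h=6 -> slot 6
Insert 76: h=10 -> slot 10
Insert 23: h=1 -> slot 1
Insert 96: h=8 -> slot 8

Table: [None, 23, None, None, None, 27, 17, None, 96, None, 76]


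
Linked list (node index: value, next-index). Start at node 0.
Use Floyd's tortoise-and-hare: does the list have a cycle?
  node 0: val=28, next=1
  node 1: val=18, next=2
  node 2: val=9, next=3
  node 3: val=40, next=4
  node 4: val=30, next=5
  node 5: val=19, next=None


Floyd's tortoise (slow, +1) and hare (fast, +2):
  init: slow=0, fast=0
  step 1: slow=1, fast=2
  step 2: slow=2, fast=4
  step 3: fast 4->5->None, no cycle

Cycle: no


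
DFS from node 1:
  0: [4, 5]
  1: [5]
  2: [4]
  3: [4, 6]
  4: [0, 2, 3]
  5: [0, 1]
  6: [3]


Visit 1, push [5]
Visit 5, push [0]
Visit 0, push [4]
Visit 4, push [3, 2]
Visit 2, push []
Visit 3, push [6]
Visit 6, push []

DFS order: [1, 5, 0, 4, 2, 3, 6]


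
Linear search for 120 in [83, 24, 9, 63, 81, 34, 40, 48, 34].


i=0: 83!=120
i=1: 24!=120
i=2: 9!=120
i=3: 63!=120
i=4: 81!=120
i=5: 34!=120
i=6: 40!=120
i=7: 48!=120
i=8: 34!=120

Not found, 9 comps


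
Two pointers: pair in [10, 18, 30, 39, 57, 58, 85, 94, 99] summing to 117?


lo=0(10)+hi=8(99)=109
lo=1(18)+hi=8(99)=117

Yes: 18+99=117


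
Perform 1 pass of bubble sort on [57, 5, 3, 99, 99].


Initial: [57, 5, 3, 99, 99]
Pass 1: [5, 3, 57, 99, 99] (2 swaps)

After 1 pass: [5, 3, 57, 99, 99]


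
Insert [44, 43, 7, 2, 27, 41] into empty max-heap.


Insert 44: [44]
Insert 43: [44, 43]
Insert 7: [44, 43, 7]
Insert 2: [44, 43, 7, 2]
Insert 27: [44, 43, 7, 2, 27]
Insert 41: [44, 43, 41, 2, 27, 7]

Final heap: [44, 43, 41, 2, 27, 7]


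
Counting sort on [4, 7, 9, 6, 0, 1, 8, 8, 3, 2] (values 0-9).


Input: [4, 7, 9, 6, 0, 1, 8, 8, 3, 2]
Counts: [1, 1, 1, 1, 1, 0, 1, 1, 2, 1]

Sorted: [0, 1, 2, 3, 4, 6, 7, 8, 8, 9]


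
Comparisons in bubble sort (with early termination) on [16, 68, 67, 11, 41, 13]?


Algorithm: bubble sort (with early termination)
Input: [16, 68, 67, 11, 41, 13]
Sorted: [11, 13, 16, 41, 67, 68]

15


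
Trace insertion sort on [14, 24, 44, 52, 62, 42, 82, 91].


Initial: [14, 24, 44, 52, 62, 42, 82, 91]
Insert 24: [14, 24, 44, 52, 62, 42, 82, 91]
Insert 44: [14, 24, 44, 52, 62, 42, 82, 91]
Insert 52: [14, 24, 44, 52, 62, 42, 82, 91]
Insert 62: [14, 24, 44, 52, 62, 42, 82, 91]
Insert 42: [14, 24, 42, 44, 52, 62, 82, 91]
Insert 82: [14, 24, 42, 44, 52, 62, 82, 91]
Insert 91: [14, 24, 42, 44, 52, 62, 82, 91]

Sorted: [14, 24, 42, 44, 52, 62, 82, 91]


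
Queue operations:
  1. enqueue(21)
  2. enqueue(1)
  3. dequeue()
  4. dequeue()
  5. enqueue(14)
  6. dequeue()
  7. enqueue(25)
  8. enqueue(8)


enqueue(21) -> [21]
enqueue(1) -> [21, 1]
dequeue()->21, [1]
dequeue()->1, []
enqueue(14) -> [14]
dequeue()->14, []
enqueue(25) -> [25]
enqueue(8) -> [25, 8]

Final queue: [25, 8]


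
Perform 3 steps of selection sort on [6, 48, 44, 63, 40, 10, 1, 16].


Initial: [6, 48, 44, 63, 40, 10, 1, 16]
Step 1: min=1 at 6
  Swap: [1, 48, 44, 63, 40, 10, 6, 16]
Step 2: min=6 at 6
  Swap: [1, 6, 44, 63, 40, 10, 48, 16]
Step 3: min=10 at 5
  Swap: [1, 6, 10, 63, 40, 44, 48, 16]

After 3 steps: [1, 6, 10, 63, 40, 44, 48, 16]


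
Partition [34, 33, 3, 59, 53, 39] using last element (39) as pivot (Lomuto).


Pivot: 39
  34 <= 39: advance i (no swap)
  33 <= 39: advance i (no swap)
  3 <= 39: advance i (no swap)
Place pivot at 3: [34, 33, 3, 39, 53, 59]

Partitioned: [34, 33, 3, 39, 53, 59]


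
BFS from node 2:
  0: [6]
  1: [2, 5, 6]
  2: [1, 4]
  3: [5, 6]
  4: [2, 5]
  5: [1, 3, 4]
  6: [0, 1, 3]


Visit 2, enqueue [1, 4]
Visit 1, enqueue [5, 6]
Visit 4, enqueue []
Visit 5, enqueue [3]
Visit 6, enqueue [0]
Visit 3, enqueue []
Visit 0, enqueue []

BFS order: [2, 1, 4, 5, 6, 3, 0]


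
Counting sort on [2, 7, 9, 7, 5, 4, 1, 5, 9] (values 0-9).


Input: [2, 7, 9, 7, 5, 4, 1, 5, 9]
Counts: [0, 1, 1, 0, 1, 2, 0, 2, 0, 2]

Sorted: [1, 2, 4, 5, 5, 7, 7, 9, 9]


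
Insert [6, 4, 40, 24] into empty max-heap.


Insert 6: [6]
Insert 4: [6, 4]
Insert 40: [40, 4, 6]
Insert 24: [40, 24, 6, 4]

Final heap: [40, 24, 6, 4]


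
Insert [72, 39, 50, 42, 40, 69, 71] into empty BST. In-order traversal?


Insert 72: root
Insert 39: L from 72
Insert 50: L from 72 -> R from 39
Insert 42: L from 72 -> R from 39 -> L from 50
Insert 40: L from 72 -> R from 39 -> L from 50 -> L from 42
Insert 69: L from 72 -> R from 39 -> R from 50
Insert 71: L from 72 -> R from 39 -> R from 50 -> R from 69

In-order: [39, 40, 42, 50, 69, 71, 72]


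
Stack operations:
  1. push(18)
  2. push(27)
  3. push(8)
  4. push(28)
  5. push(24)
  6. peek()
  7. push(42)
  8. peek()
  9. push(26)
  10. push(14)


push(18) -> [18]
push(27) -> [18, 27]
push(8) -> [18, 27, 8]
push(28) -> [18, 27, 8, 28]
push(24) -> [18, 27, 8, 28, 24]
peek()->24
push(42) -> [18, 27, 8, 28, 24, 42]
peek()->42
push(26) -> [18, 27, 8, 28, 24, 42, 26]
push(14) -> [18, 27, 8, 28, 24, 42, 26, 14]

Final stack: [18, 27, 8, 28, 24, 42, 26, 14]


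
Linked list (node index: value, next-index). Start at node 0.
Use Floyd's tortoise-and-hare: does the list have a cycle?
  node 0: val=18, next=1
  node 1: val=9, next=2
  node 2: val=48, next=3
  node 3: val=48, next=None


Floyd's tortoise (slow, +1) and hare (fast, +2):
  init: slow=0, fast=0
  step 1: slow=1, fast=2
  step 2: fast 2->3->None, no cycle

Cycle: no


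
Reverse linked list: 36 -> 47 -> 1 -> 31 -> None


Step 1: curr=36, set curr.next=prev(None) | reversed so far: 36
Step 2: curr=47, set curr.next=prev(36) | reversed so far: 47 -> 36
Step 3: curr=1, set curr.next=prev(47) | reversed so far: 1 -> 47 -> 36
Step 4: curr=31, set curr.next=prev(1) | reversed so far: 31 -> 1 -> 47 -> 36

31 -> 1 -> 47 -> 36 -> None


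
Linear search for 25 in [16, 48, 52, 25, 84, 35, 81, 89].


i=0: 16!=25
i=1: 48!=25
i=2: 52!=25
i=3: 25==25 found!

Found at 3, 4 comps


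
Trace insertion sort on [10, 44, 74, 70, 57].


Initial: [10, 44, 74, 70, 57]
Insert 44: [10, 44, 74, 70, 57]
Insert 74: [10, 44, 74, 70, 57]
Insert 70: [10, 44, 70, 74, 57]
Insert 57: [10, 44, 57, 70, 74]

Sorted: [10, 44, 57, 70, 74]


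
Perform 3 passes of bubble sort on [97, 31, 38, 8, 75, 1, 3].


Initial: [97, 31, 38, 8, 75, 1, 3]
Pass 1: [31, 38, 8, 75, 1, 3, 97] (6 swaps)
Pass 2: [31, 8, 38, 1, 3, 75, 97] (3 swaps)
Pass 3: [8, 31, 1, 3, 38, 75, 97] (3 swaps)

After 3 passes: [8, 31, 1, 3, 38, 75, 97]


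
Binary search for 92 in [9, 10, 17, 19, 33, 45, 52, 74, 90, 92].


Step 1: lo=0, hi=9, mid=4, val=33
Step 2: lo=5, hi=9, mid=7, val=74
Step 3: lo=8, hi=9, mid=8, val=90
Step 4: lo=9, hi=9, mid=9, val=92

Found at index 9


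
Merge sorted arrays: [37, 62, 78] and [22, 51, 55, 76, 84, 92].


Take 22 from B
Take 37 from A
Take 51 from B
Take 55 from B
Take 62 from A
Take 76 from B
Take 78 from A

Merged: [22, 37, 51, 55, 62, 76, 78, 84, 92]


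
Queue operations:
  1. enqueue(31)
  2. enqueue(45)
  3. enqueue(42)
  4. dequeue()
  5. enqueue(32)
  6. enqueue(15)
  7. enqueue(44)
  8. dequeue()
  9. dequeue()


enqueue(31) -> [31]
enqueue(45) -> [31, 45]
enqueue(42) -> [31, 45, 42]
dequeue()->31, [45, 42]
enqueue(32) -> [45, 42, 32]
enqueue(15) -> [45, 42, 32, 15]
enqueue(44) -> [45, 42, 32, 15, 44]
dequeue()->45, [42, 32, 15, 44]
dequeue()->42, [32, 15, 44]

Final queue: [32, 15, 44]


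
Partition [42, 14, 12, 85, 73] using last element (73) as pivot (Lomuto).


Pivot: 73
  42 <= 73: advance i (no swap)
  14 <= 73: advance i (no swap)
  12 <= 73: advance i (no swap)
Place pivot at 3: [42, 14, 12, 73, 85]

Partitioned: [42, 14, 12, 73, 85]


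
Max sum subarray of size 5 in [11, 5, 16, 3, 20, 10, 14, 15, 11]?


[0:5]: 55
[1:6]: 54
[2:7]: 63
[3:8]: 62
[4:9]: 70

Max: 70 at [4:9]


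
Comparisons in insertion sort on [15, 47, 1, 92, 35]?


Algorithm: insertion sort
Input: [15, 47, 1, 92, 35]
Sorted: [1, 15, 35, 47, 92]

7


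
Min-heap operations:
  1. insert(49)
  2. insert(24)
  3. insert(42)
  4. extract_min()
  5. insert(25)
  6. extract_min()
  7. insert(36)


insert(49) -> [49]
insert(24) -> [24, 49]
insert(42) -> [24, 49, 42]
extract_min()->24, [42, 49]
insert(25) -> [25, 49, 42]
extract_min()->25, [42, 49]
insert(36) -> [36, 49, 42]

Final heap: [36, 49, 42]


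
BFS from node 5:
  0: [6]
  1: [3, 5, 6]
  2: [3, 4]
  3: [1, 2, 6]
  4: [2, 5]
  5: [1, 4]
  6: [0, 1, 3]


Visit 5, enqueue [1, 4]
Visit 1, enqueue [3, 6]
Visit 4, enqueue [2]
Visit 3, enqueue []
Visit 6, enqueue [0]
Visit 2, enqueue []
Visit 0, enqueue []

BFS order: [5, 1, 4, 3, 6, 2, 0]


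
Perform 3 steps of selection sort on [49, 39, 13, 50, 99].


Initial: [49, 39, 13, 50, 99]
Step 1: min=13 at 2
  Swap: [13, 39, 49, 50, 99]
Step 2: min=39 at 1
  Swap: [13, 39, 49, 50, 99]
Step 3: min=49 at 2
  Swap: [13, 39, 49, 50, 99]

After 3 steps: [13, 39, 49, 50, 99]


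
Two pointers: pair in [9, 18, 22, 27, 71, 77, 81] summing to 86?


lo=0(9)+hi=6(81)=90
lo=0(9)+hi=5(77)=86

Yes: 9+77=86


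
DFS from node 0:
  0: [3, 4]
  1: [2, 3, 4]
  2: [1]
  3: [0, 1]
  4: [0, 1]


Visit 0, push [4, 3]
Visit 3, push [1]
Visit 1, push [4, 2]
Visit 2, push []
Visit 4, push []

DFS order: [0, 3, 1, 2, 4]


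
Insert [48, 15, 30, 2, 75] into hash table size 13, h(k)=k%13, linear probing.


Insert 48: h=9 -> slot 9
Insert 15: h=2 -> slot 2
Insert 30: h=4 -> slot 4
Insert 2: h=2, 1 probes -> slot 3
Insert 75: h=10 -> slot 10

Table: [None, None, 15, 2, 30, None, None, None, None, 48, 75, None, None]


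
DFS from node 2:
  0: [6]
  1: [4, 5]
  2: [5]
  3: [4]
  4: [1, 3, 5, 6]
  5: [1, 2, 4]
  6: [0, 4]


Visit 2, push [5]
Visit 5, push [4, 1]
Visit 1, push [4]
Visit 4, push [6, 3]
Visit 3, push []
Visit 6, push [0]
Visit 0, push []

DFS order: [2, 5, 1, 4, 3, 6, 0]


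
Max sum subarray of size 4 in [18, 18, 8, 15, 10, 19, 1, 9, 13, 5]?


[0:4]: 59
[1:5]: 51
[2:6]: 52
[3:7]: 45
[4:8]: 39
[5:9]: 42
[6:10]: 28

Max: 59 at [0:4]


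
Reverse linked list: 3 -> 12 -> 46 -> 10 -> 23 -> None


Step 1: curr=3, set curr.next=prev(None) | reversed so far: 3
Step 2: curr=12, set curr.next=prev(3) | reversed so far: 12 -> 3
Step 3: curr=46, set curr.next=prev(12) | reversed so far: 46 -> 12 -> 3
Step 4: curr=10, set curr.next=prev(46) | reversed so far: 10 -> 46 -> 12 -> 3
Step 5: curr=23, set curr.next=prev(10) | reversed so far: 23 -> 10 -> 46 -> 12 -> 3

23 -> 10 -> 46 -> 12 -> 3 -> None


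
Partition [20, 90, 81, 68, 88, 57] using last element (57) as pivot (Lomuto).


Pivot: 57
  20 <= 57: advance i (no swap)
Place pivot at 1: [20, 57, 81, 68, 88, 90]

Partitioned: [20, 57, 81, 68, 88, 90]


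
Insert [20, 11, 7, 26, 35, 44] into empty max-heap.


Insert 20: [20]
Insert 11: [20, 11]
Insert 7: [20, 11, 7]
Insert 26: [26, 20, 7, 11]
Insert 35: [35, 26, 7, 11, 20]
Insert 44: [44, 26, 35, 11, 20, 7]

Final heap: [44, 26, 35, 11, 20, 7]


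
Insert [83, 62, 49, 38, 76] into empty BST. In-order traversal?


Insert 83: root
Insert 62: L from 83
Insert 49: L from 83 -> L from 62
Insert 38: L from 83 -> L from 62 -> L from 49
Insert 76: L from 83 -> R from 62

In-order: [38, 49, 62, 76, 83]


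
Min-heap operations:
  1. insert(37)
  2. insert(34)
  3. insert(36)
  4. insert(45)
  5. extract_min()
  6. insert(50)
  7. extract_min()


insert(37) -> [37]
insert(34) -> [34, 37]
insert(36) -> [34, 37, 36]
insert(45) -> [34, 37, 36, 45]
extract_min()->34, [36, 37, 45]
insert(50) -> [36, 37, 45, 50]
extract_min()->36, [37, 50, 45]

Final heap: [37, 50, 45]


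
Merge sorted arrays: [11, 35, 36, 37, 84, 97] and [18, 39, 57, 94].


Take 11 from A
Take 18 from B
Take 35 from A
Take 36 from A
Take 37 from A
Take 39 from B
Take 57 from B
Take 84 from A
Take 94 from B

Merged: [11, 18, 35, 36, 37, 39, 57, 84, 94, 97]


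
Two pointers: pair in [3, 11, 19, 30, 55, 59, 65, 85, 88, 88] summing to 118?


lo=0(3)+hi=9(88)=91
lo=1(11)+hi=9(88)=99
lo=2(19)+hi=9(88)=107
lo=3(30)+hi=9(88)=118

Yes: 30+88=118


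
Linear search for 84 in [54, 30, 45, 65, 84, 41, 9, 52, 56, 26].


i=0: 54!=84
i=1: 30!=84
i=2: 45!=84
i=3: 65!=84
i=4: 84==84 found!

Found at 4, 5 comps


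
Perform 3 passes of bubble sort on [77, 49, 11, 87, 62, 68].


Initial: [77, 49, 11, 87, 62, 68]
Pass 1: [49, 11, 77, 62, 68, 87] (4 swaps)
Pass 2: [11, 49, 62, 68, 77, 87] (3 swaps)
Pass 3: [11, 49, 62, 68, 77, 87] (0 swaps)

After 3 passes: [11, 49, 62, 68, 77, 87]


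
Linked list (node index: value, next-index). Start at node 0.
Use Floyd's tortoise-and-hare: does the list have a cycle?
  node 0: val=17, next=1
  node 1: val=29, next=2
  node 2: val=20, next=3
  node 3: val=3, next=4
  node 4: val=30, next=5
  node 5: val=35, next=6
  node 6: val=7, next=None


Floyd's tortoise (slow, +1) and hare (fast, +2):
  init: slow=0, fast=0
  step 1: slow=1, fast=2
  step 2: slow=2, fast=4
  step 3: slow=3, fast=6
  step 4: fast -> None, no cycle

Cycle: no


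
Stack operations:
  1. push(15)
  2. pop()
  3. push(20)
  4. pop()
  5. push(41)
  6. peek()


push(15) -> [15]
pop()->15, []
push(20) -> [20]
pop()->20, []
push(41) -> [41]
peek()->41

Final stack: [41]


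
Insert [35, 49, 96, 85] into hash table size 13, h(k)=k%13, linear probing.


Insert 35: h=9 -> slot 9
Insert 49: h=10 -> slot 10
Insert 96: h=5 -> slot 5
Insert 85: h=7 -> slot 7

Table: [None, None, None, None, None, 96, None, 85, None, 35, 49, None, None]


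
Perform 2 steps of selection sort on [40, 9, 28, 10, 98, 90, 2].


Initial: [40, 9, 28, 10, 98, 90, 2]
Step 1: min=2 at 6
  Swap: [2, 9, 28, 10, 98, 90, 40]
Step 2: min=9 at 1
  Swap: [2, 9, 28, 10, 98, 90, 40]

After 2 steps: [2, 9, 28, 10, 98, 90, 40]


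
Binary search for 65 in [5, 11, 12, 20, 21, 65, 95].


Step 1: lo=0, hi=6, mid=3, val=20
Step 2: lo=4, hi=6, mid=5, val=65

Found at index 5


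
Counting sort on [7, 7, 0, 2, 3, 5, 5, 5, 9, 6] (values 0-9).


Input: [7, 7, 0, 2, 3, 5, 5, 5, 9, 6]
Counts: [1, 0, 1, 1, 0, 3, 1, 2, 0, 1]

Sorted: [0, 2, 3, 5, 5, 5, 6, 7, 7, 9]


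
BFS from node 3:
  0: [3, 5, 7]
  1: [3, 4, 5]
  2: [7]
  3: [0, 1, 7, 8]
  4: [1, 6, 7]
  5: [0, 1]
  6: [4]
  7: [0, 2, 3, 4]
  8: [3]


Visit 3, enqueue [0, 1, 7, 8]
Visit 0, enqueue [5]
Visit 1, enqueue [4]
Visit 7, enqueue [2]
Visit 8, enqueue []
Visit 5, enqueue []
Visit 4, enqueue [6]
Visit 2, enqueue []
Visit 6, enqueue []

BFS order: [3, 0, 1, 7, 8, 5, 4, 2, 6]


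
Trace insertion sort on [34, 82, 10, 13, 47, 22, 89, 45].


Initial: [34, 82, 10, 13, 47, 22, 89, 45]
Insert 82: [34, 82, 10, 13, 47, 22, 89, 45]
Insert 10: [10, 34, 82, 13, 47, 22, 89, 45]
Insert 13: [10, 13, 34, 82, 47, 22, 89, 45]
Insert 47: [10, 13, 34, 47, 82, 22, 89, 45]
Insert 22: [10, 13, 22, 34, 47, 82, 89, 45]
Insert 89: [10, 13, 22, 34, 47, 82, 89, 45]
Insert 45: [10, 13, 22, 34, 45, 47, 82, 89]

Sorted: [10, 13, 22, 34, 45, 47, 82, 89]


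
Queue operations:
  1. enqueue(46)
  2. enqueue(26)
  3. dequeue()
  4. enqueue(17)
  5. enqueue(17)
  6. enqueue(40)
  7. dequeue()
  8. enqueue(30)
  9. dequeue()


enqueue(46) -> [46]
enqueue(26) -> [46, 26]
dequeue()->46, [26]
enqueue(17) -> [26, 17]
enqueue(17) -> [26, 17, 17]
enqueue(40) -> [26, 17, 17, 40]
dequeue()->26, [17, 17, 40]
enqueue(30) -> [17, 17, 40, 30]
dequeue()->17, [17, 40, 30]

Final queue: [17, 40, 30]


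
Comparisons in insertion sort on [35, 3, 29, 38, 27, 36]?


Algorithm: insertion sort
Input: [35, 3, 29, 38, 27, 36]
Sorted: [3, 27, 29, 35, 36, 38]

10


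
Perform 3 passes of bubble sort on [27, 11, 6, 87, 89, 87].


Initial: [27, 11, 6, 87, 89, 87]
Pass 1: [11, 6, 27, 87, 87, 89] (3 swaps)
Pass 2: [6, 11, 27, 87, 87, 89] (1 swaps)
Pass 3: [6, 11, 27, 87, 87, 89] (0 swaps)

After 3 passes: [6, 11, 27, 87, 87, 89]


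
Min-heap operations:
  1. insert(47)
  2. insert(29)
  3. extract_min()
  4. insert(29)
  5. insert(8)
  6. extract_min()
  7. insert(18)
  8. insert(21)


insert(47) -> [47]
insert(29) -> [29, 47]
extract_min()->29, [47]
insert(29) -> [29, 47]
insert(8) -> [8, 47, 29]
extract_min()->8, [29, 47]
insert(18) -> [18, 47, 29]
insert(21) -> [18, 21, 29, 47]

Final heap: [18, 21, 29, 47]


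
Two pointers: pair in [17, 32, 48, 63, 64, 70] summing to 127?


lo=0(17)+hi=5(70)=87
lo=1(32)+hi=5(70)=102
lo=2(48)+hi=5(70)=118
lo=3(63)+hi=5(70)=133
lo=3(63)+hi=4(64)=127

Yes: 63+64=127


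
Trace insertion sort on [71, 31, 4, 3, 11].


Initial: [71, 31, 4, 3, 11]
Insert 31: [31, 71, 4, 3, 11]
Insert 4: [4, 31, 71, 3, 11]
Insert 3: [3, 4, 31, 71, 11]
Insert 11: [3, 4, 11, 31, 71]

Sorted: [3, 4, 11, 31, 71]


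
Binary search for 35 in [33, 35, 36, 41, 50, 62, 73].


Step 1: lo=0, hi=6, mid=3, val=41
Step 2: lo=0, hi=2, mid=1, val=35

Found at index 1


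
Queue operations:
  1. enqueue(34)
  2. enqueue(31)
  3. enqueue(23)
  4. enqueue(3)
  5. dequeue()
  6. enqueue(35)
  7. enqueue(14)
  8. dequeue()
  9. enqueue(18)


enqueue(34) -> [34]
enqueue(31) -> [34, 31]
enqueue(23) -> [34, 31, 23]
enqueue(3) -> [34, 31, 23, 3]
dequeue()->34, [31, 23, 3]
enqueue(35) -> [31, 23, 3, 35]
enqueue(14) -> [31, 23, 3, 35, 14]
dequeue()->31, [23, 3, 35, 14]
enqueue(18) -> [23, 3, 35, 14, 18]

Final queue: [23, 3, 35, 14, 18]


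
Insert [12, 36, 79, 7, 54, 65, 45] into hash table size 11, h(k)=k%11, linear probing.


Insert 12: h=1 -> slot 1
Insert 36: h=3 -> slot 3
Insert 79: h=2 -> slot 2
Insert 7: h=7 -> slot 7
Insert 54: h=10 -> slot 10
Insert 65: h=10, 1 probes -> slot 0
Insert 45: h=1, 3 probes -> slot 4

Table: [65, 12, 79, 36, 45, None, None, 7, None, None, 54]


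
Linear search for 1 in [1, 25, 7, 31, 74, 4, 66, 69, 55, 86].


i=0: 1==1 found!

Found at 0, 1 comps


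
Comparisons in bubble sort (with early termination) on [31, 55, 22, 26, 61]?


Algorithm: bubble sort (with early termination)
Input: [31, 55, 22, 26, 61]
Sorted: [22, 26, 31, 55, 61]

9


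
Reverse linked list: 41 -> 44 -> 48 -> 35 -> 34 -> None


Step 1: curr=41, set curr.next=prev(None) | reversed so far: 41
Step 2: curr=44, set curr.next=prev(41) | reversed so far: 44 -> 41
Step 3: curr=48, set curr.next=prev(44) | reversed so far: 48 -> 44 -> 41
Step 4: curr=35, set curr.next=prev(48) | reversed so far: 35 -> 48 -> 44 -> 41
Step 5: curr=34, set curr.next=prev(35) | reversed so far: 34 -> 35 -> 48 -> 44 -> 41

34 -> 35 -> 48 -> 44 -> 41 -> None


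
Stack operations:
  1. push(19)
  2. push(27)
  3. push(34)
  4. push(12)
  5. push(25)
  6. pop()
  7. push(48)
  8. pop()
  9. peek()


push(19) -> [19]
push(27) -> [19, 27]
push(34) -> [19, 27, 34]
push(12) -> [19, 27, 34, 12]
push(25) -> [19, 27, 34, 12, 25]
pop()->25, [19, 27, 34, 12]
push(48) -> [19, 27, 34, 12, 48]
pop()->48, [19, 27, 34, 12]
peek()->12

Final stack: [19, 27, 34, 12]


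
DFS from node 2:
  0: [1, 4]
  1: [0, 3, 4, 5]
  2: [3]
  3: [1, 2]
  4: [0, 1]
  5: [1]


Visit 2, push [3]
Visit 3, push [1]
Visit 1, push [5, 4, 0]
Visit 0, push [4]
Visit 4, push []
Visit 5, push []

DFS order: [2, 3, 1, 0, 4, 5]


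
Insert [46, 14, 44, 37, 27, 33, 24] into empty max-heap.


Insert 46: [46]
Insert 14: [46, 14]
Insert 44: [46, 14, 44]
Insert 37: [46, 37, 44, 14]
Insert 27: [46, 37, 44, 14, 27]
Insert 33: [46, 37, 44, 14, 27, 33]
Insert 24: [46, 37, 44, 14, 27, 33, 24]

Final heap: [46, 37, 44, 14, 27, 33, 24]


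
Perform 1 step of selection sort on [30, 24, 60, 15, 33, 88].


Initial: [30, 24, 60, 15, 33, 88]
Step 1: min=15 at 3
  Swap: [15, 24, 60, 30, 33, 88]

After 1 step: [15, 24, 60, 30, 33, 88]


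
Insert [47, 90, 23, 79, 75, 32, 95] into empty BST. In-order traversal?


Insert 47: root
Insert 90: R from 47
Insert 23: L from 47
Insert 79: R from 47 -> L from 90
Insert 75: R from 47 -> L from 90 -> L from 79
Insert 32: L from 47 -> R from 23
Insert 95: R from 47 -> R from 90

In-order: [23, 32, 47, 75, 79, 90, 95]


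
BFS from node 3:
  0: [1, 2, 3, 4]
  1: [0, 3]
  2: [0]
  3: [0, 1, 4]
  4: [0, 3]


Visit 3, enqueue [0, 1, 4]
Visit 0, enqueue [2]
Visit 1, enqueue []
Visit 4, enqueue []
Visit 2, enqueue []

BFS order: [3, 0, 1, 4, 2]


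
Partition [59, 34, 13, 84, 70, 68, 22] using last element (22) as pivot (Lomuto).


Pivot: 22
  13 <= 22: swap -> [13, 34, 59, 84, 70, 68, 22]
Place pivot at 1: [13, 22, 59, 84, 70, 68, 34]

Partitioned: [13, 22, 59, 84, 70, 68, 34]


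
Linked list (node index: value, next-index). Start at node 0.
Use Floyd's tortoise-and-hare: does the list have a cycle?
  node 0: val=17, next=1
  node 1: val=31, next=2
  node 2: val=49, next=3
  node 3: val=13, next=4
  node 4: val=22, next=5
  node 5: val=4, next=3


Floyd's tortoise (slow, +1) and hare (fast, +2):
  init: slow=0, fast=0
  step 1: slow=1, fast=2
  step 2: slow=2, fast=4
  step 3: slow=3, fast=3
  slow == fast at node 3: cycle detected

Cycle: yes


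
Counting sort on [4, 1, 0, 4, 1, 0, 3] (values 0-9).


Input: [4, 1, 0, 4, 1, 0, 3]
Counts: [2, 2, 0, 1, 2, 0, 0, 0, 0, 0]

Sorted: [0, 0, 1, 1, 3, 4, 4]


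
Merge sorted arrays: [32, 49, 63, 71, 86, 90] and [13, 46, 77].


Take 13 from B
Take 32 from A
Take 46 from B
Take 49 from A
Take 63 from A
Take 71 from A
Take 77 from B

Merged: [13, 32, 46, 49, 63, 71, 77, 86, 90]


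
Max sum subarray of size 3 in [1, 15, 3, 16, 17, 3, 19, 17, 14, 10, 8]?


[0:3]: 19
[1:4]: 34
[2:5]: 36
[3:6]: 36
[4:7]: 39
[5:8]: 39
[6:9]: 50
[7:10]: 41
[8:11]: 32

Max: 50 at [6:9]


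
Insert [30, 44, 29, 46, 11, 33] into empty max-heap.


Insert 30: [30]
Insert 44: [44, 30]
Insert 29: [44, 30, 29]
Insert 46: [46, 44, 29, 30]
Insert 11: [46, 44, 29, 30, 11]
Insert 33: [46, 44, 33, 30, 11, 29]

Final heap: [46, 44, 33, 30, 11, 29]


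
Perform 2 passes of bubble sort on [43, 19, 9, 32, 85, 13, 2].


Initial: [43, 19, 9, 32, 85, 13, 2]
Pass 1: [19, 9, 32, 43, 13, 2, 85] (5 swaps)
Pass 2: [9, 19, 32, 13, 2, 43, 85] (3 swaps)

After 2 passes: [9, 19, 32, 13, 2, 43, 85]


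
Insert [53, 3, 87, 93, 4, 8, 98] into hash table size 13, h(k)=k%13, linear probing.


Insert 53: h=1 -> slot 1
Insert 3: h=3 -> slot 3
Insert 87: h=9 -> slot 9
Insert 93: h=2 -> slot 2
Insert 4: h=4 -> slot 4
Insert 8: h=8 -> slot 8
Insert 98: h=7 -> slot 7

Table: [None, 53, 93, 3, 4, None, None, 98, 8, 87, None, None, None]


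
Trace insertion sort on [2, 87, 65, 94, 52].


Initial: [2, 87, 65, 94, 52]
Insert 87: [2, 87, 65, 94, 52]
Insert 65: [2, 65, 87, 94, 52]
Insert 94: [2, 65, 87, 94, 52]
Insert 52: [2, 52, 65, 87, 94]

Sorted: [2, 52, 65, 87, 94]


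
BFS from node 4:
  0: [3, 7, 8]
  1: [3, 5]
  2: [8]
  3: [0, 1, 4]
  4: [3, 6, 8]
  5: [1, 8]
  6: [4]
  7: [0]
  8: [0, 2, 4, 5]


Visit 4, enqueue [3, 6, 8]
Visit 3, enqueue [0, 1]
Visit 6, enqueue []
Visit 8, enqueue [2, 5]
Visit 0, enqueue [7]
Visit 1, enqueue []
Visit 2, enqueue []
Visit 5, enqueue []
Visit 7, enqueue []

BFS order: [4, 3, 6, 8, 0, 1, 2, 5, 7]


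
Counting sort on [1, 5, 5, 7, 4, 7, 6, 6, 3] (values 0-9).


Input: [1, 5, 5, 7, 4, 7, 6, 6, 3]
Counts: [0, 1, 0, 1, 1, 2, 2, 2, 0, 0]

Sorted: [1, 3, 4, 5, 5, 6, 6, 7, 7]


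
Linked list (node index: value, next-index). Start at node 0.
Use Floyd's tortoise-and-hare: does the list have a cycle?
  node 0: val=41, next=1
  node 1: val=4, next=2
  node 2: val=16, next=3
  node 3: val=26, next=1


Floyd's tortoise (slow, +1) and hare (fast, +2):
  init: slow=0, fast=0
  step 1: slow=1, fast=2
  step 2: slow=2, fast=1
  step 3: slow=3, fast=3
  slow == fast at node 3: cycle detected

Cycle: yes


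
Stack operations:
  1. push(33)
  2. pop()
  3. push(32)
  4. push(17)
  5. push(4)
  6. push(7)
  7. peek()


push(33) -> [33]
pop()->33, []
push(32) -> [32]
push(17) -> [32, 17]
push(4) -> [32, 17, 4]
push(7) -> [32, 17, 4, 7]
peek()->7

Final stack: [32, 17, 4, 7]


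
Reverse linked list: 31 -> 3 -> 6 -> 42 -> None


Step 1: curr=31, set curr.next=prev(None) | reversed so far: 31
Step 2: curr=3, set curr.next=prev(31) | reversed so far: 3 -> 31
Step 3: curr=6, set curr.next=prev(3) | reversed so far: 6 -> 3 -> 31
Step 4: curr=42, set curr.next=prev(6) | reversed so far: 42 -> 6 -> 3 -> 31

42 -> 6 -> 3 -> 31 -> None


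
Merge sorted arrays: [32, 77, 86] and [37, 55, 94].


Take 32 from A
Take 37 from B
Take 55 from B
Take 77 from A
Take 86 from A

Merged: [32, 37, 55, 77, 86, 94]


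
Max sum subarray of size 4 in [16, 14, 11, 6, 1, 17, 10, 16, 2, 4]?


[0:4]: 47
[1:5]: 32
[2:6]: 35
[3:7]: 34
[4:8]: 44
[5:9]: 45
[6:10]: 32

Max: 47 at [0:4]


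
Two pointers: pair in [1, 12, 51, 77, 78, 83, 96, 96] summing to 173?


lo=0(1)+hi=7(96)=97
lo=1(12)+hi=7(96)=108
lo=2(51)+hi=7(96)=147
lo=3(77)+hi=7(96)=173

Yes: 77+96=173


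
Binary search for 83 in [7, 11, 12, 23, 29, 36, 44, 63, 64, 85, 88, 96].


Step 1: lo=0, hi=11, mid=5, val=36
Step 2: lo=6, hi=11, mid=8, val=64
Step 3: lo=9, hi=11, mid=10, val=88
Step 4: lo=9, hi=9, mid=9, val=85

Not found


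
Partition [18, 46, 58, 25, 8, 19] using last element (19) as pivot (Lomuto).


Pivot: 19
  18 <= 19: advance i (no swap)
  8 <= 19: swap -> [18, 8, 58, 25, 46, 19]
Place pivot at 2: [18, 8, 19, 25, 46, 58]

Partitioned: [18, 8, 19, 25, 46, 58]


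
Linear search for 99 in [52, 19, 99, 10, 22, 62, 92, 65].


i=0: 52!=99
i=1: 19!=99
i=2: 99==99 found!

Found at 2, 3 comps


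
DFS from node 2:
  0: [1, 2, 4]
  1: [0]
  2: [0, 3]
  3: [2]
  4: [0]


Visit 2, push [3, 0]
Visit 0, push [4, 1]
Visit 1, push []
Visit 4, push []
Visit 3, push []

DFS order: [2, 0, 1, 4, 3]


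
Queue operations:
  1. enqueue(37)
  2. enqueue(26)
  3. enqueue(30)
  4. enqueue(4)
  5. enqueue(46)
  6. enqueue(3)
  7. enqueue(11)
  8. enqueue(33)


enqueue(37) -> [37]
enqueue(26) -> [37, 26]
enqueue(30) -> [37, 26, 30]
enqueue(4) -> [37, 26, 30, 4]
enqueue(46) -> [37, 26, 30, 4, 46]
enqueue(3) -> [37, 26, 30, 4, 46, 3]
enqueue(11) -> [37, 26, 30, 4, 46, 3, 11]
enqueue(33) -> [37, 26, 30, 4, 46, 3, 11, 33]

Final queue: [37, 26, 30, 4, 46, 3, 11, 33]


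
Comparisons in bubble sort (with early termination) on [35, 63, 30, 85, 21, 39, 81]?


Algorithm: bubble sort (with early termination)
Input: [35, 63, 30, 85, 21, 39, 81]
Sorted: [21, 30, 35, 39, 63, 81, 85]

20


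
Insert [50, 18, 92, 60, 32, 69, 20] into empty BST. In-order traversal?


Insert 50: root
Insert 18: L from 50
Insert 92: R from 50
Insert 60: R from 50 -> L from 92
Insert 32: L from 50 -> R from 18
Insert 69: R from 50 -> L from 92 -> R from 60
Insert 20: L from 50 -> R from 18 -> L from 32

In-order: [18, 20, 32, 50, 60, 69, 92]


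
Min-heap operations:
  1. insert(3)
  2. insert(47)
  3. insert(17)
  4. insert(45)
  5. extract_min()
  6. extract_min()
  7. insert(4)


insert(3) -> [3]
insert(47) -> [3, 47]
insert(17) -> [3, 47, 17]
insert(45) -> [3, 45, 17, 47]
extract_min()->3, [17, 45, 47]
extract_min()->17, [45, 47]
insert(4) -> [4, 47, 45]

Final heap: [4, 47, 45]


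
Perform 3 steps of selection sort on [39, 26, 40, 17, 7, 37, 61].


Initial: [39, 26, 40, 17, 7, 37, 61]
Step 1: min=7 at 4
  Swap: [7, 26, 40, 17, 39, 37, 61]
Step 2: min=17 at 3
  Swap: [7, 17, 40, 26, 39, 37, 61]
Step 3: min=26 at 3
  Swap: [7, 17, 26, 40, 39, 37, 61]

After 3 steps: [7, 17, 26, 40, 39, 37, 61]


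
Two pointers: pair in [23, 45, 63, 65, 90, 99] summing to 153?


lo=0(23)+hi=5(99)=122
lo=1(45)+hi=5(99)=144
lo=2(63)+hi=5(99)=162
lo=2(63)+hi=4(90)=153

Yes: 63+90=153


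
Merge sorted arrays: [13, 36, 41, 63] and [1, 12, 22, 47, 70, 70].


Take 1 from B
Take 12 from B
Take 13 from A
Take 22 from B
Take 36 from A
Take 41 from A
Take 47 from B
Take 63 from A

Merged: [1, 12, 13, 22, 36, 41, 47, 63, 70, 70]


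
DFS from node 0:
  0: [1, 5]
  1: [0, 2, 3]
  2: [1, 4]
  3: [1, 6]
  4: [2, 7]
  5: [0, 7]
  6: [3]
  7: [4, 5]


Visit 0, push [5, 1]
Visit 1, push [3, 2]
Visit 2, push [4]
Visit 4, push [7]
Visit 7, push [5]
Visit 5, push []
Visit 3, push [6]
Visit 6, push []

DFS order: [0, 1, 2, 4, 7, 5, 3, 6]


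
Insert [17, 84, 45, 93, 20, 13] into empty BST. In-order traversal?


Insert 17: root
Insert 84: R from 17
Insert 45: R from 17 -> L from 84
Insert 93: R from 17 -> R from 84
Insert 20: R from 17 -> L from 84 -> L from 45
Insert 13: L from 17

In-order: [13, 17, 20, 45, 84, 93]


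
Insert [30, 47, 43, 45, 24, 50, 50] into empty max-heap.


Insert 30: [30]
Insert 47: [47, 30]
Insert 43: [47, 30, 43]
Insert 45: [47, 45, 43, 30]
Insert 24: [47, 45, 43, 30, 24]
Insert 50: [50, 45, 47, 30, 24, 43]
Insert 50: [50, 45, 50, 30, 24, 43, 47]

Final heap: [50, 45, 50, 30, 24, 43, 47]


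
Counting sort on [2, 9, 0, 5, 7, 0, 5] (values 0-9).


Input: [2, 9, 0, 5, 7, 0, 5]
Counts: [2, 0, 1, 0, 0, 2, 0, 1, 0, 1]

Sorted: [0, 0, 2, 5, 5, 7, 9]
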